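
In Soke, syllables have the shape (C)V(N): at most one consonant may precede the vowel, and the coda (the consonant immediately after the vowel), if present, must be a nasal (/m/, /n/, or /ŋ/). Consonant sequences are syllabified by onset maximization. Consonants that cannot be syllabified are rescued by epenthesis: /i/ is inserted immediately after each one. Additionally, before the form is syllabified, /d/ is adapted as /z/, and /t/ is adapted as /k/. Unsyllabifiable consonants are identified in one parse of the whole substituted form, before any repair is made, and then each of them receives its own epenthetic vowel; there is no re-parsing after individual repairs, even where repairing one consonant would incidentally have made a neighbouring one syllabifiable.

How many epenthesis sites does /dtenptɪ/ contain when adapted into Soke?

2

After substitution the input is /zkenpkɪ/.
The unsyllabifiable consonants are /z/, /p/; each receives one epenthetic vowel.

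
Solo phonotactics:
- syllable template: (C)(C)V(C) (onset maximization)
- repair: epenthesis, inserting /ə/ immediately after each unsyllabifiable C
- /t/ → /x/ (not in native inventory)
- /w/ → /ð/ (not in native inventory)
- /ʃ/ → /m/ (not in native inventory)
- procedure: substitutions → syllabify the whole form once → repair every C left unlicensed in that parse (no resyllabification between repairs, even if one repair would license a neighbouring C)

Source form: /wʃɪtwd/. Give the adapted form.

ðmɪxðədə

Substitution: /w/ → /ð/, /ʃ/ → /m/, /t/ → /x/, giving /ðmɪxðd/.
Under (C)(C)V(C), the unsyllabifiable consonants are /ð/, /d/ (at most one coda consonant is licensed; onsets may contain at most 2 consonants).
Epenthesis after each stranded consonant: /ð/ → /ðə/, /d/ → /də/.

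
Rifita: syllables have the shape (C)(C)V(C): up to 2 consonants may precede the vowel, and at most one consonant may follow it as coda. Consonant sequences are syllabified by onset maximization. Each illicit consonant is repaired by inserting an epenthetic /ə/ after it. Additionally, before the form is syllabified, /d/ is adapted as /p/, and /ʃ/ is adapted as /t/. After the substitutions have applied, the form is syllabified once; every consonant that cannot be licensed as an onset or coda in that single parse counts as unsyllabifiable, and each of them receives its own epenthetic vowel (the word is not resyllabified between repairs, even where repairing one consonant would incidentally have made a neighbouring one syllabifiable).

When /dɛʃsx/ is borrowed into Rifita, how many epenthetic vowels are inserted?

2

After substitution the input is /pɛtsx/.
The unsyllabifiable consonants are /s/, /x/; each receives one epenthetic vowel.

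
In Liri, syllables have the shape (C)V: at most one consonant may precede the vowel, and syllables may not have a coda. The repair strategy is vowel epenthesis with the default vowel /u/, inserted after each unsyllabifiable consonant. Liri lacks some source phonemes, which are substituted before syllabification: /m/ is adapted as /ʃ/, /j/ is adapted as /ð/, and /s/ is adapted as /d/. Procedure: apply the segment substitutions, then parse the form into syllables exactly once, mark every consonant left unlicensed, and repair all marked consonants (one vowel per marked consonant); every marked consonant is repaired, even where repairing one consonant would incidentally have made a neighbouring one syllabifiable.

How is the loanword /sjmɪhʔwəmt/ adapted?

Substitution: /s/ → /d/, /j/ → /ð/, /m/ → /ʃ/, giving /dðʃɪhʔwəʃt/.
The consonants /d/, /ð/, /h/, /ʔ/, /ʃ/, /t/ cannot be parsed into a legal (C)V syllable (no codas are permitted; onsets are limited to one consonant).
Epenthesis after each stranded consonant: /d/ → /du/, /ð/ → /ðu/, /h/ → /hu/, /ʔ/ → /ʔu/, /ʃ/ → /ʃu/, /t/ → /tu/.

duðuʃɪhuʔuwəʃutu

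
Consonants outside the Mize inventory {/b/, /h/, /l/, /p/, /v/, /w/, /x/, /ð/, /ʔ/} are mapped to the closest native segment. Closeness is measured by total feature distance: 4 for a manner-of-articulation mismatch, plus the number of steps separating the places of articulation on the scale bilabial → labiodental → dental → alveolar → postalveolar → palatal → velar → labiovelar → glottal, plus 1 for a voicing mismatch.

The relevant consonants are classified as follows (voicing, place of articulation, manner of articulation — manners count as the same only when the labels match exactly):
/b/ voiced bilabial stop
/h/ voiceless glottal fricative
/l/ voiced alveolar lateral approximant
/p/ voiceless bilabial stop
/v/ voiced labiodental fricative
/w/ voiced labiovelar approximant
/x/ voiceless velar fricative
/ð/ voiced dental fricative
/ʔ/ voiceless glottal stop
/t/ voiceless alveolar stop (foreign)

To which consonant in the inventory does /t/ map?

/p/ is closest: same manner (stop), place distance 3 (alveolar→bilabial), same voicing; total 3. Next closest is /b/ at distance 4.

p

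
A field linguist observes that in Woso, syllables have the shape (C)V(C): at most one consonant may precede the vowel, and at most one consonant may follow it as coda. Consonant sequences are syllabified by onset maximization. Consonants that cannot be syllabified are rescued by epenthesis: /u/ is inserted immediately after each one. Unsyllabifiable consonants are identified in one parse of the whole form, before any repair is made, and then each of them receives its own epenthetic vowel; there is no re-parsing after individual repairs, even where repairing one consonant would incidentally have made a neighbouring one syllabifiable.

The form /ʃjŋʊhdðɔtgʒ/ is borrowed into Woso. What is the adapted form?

ʃujuŋʊhduðɔtguʒu

The consonants /ʃ/, /j/, /d/, /g/, /ʒ/ cannot be parsed into a legal (C)V(C) syllable (at most one coda consonant is licensed; onsets are limited to one consonant).
Each unlicensed consonant becomes the onset of a new syllable: /ʃ/ → /ʃu/, /j/ → /ju/, /d/ → /du/, /g/ → /gu/, /ʒ/ → /ʒu/.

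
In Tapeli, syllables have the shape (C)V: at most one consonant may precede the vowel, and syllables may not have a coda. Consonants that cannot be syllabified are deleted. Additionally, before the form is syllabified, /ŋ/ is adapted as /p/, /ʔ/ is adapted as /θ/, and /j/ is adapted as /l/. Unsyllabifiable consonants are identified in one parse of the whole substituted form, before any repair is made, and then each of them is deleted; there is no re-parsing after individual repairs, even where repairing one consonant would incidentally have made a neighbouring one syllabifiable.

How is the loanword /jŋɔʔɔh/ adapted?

pɔθɔ

Substitution: /j/ → /l/, /ŋ/ → /p/, /ʔ/ → /θ/, giving /lpɔθɔh/.
Under (C)V, the unsyllabifiable consonants are /l/, /h/ (no codas are permitted; onsets are limited to one consonant).
Deleting the stranded consonants removes /l/, /h/.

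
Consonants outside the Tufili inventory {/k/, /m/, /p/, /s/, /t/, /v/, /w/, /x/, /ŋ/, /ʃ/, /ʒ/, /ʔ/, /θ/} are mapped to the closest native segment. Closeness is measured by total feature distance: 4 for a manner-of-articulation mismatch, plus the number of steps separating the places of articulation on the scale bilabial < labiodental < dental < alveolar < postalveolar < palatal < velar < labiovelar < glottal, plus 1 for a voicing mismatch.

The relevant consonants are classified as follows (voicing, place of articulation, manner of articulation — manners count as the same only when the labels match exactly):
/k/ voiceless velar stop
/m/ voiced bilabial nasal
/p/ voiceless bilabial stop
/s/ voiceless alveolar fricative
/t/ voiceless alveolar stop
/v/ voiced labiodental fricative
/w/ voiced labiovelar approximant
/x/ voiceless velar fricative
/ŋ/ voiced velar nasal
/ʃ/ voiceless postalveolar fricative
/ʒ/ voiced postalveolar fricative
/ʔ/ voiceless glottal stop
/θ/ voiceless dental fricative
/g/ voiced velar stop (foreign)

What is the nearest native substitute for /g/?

/k/ is closest: same manner (stop), place distance 0 (velar→velar), voicing differs (+1); total 1. Next closest is /ʔ/ at distance 3.

k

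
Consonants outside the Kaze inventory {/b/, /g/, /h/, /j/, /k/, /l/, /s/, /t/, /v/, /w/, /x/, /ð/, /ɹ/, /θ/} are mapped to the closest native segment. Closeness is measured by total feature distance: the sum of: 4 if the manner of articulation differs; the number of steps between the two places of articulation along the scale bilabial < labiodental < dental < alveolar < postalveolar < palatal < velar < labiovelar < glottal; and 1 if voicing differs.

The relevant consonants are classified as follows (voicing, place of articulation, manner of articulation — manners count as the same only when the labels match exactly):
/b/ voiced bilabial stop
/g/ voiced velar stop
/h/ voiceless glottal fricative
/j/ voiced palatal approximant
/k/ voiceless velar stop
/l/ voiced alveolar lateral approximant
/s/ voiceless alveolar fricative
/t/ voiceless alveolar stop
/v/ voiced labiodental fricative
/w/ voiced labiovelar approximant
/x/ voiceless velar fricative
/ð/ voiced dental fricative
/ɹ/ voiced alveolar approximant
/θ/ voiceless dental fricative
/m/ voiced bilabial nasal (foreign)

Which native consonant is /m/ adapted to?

b

/b/ is closest: manner differs (nasal→stop, +4), place distance 0 (bilabial→bilabial), same voicing; total 4. Next closest is /v/ at distance 5.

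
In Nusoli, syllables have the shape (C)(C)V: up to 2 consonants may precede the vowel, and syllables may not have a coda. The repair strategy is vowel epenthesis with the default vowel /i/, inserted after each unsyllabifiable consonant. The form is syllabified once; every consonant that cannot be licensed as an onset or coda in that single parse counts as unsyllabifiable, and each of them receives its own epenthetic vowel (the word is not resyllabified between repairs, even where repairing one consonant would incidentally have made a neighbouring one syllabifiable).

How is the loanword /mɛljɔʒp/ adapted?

Under (C)(C)V, the unsyllabifiable consonants are /ʒ/, /p/ (no codas are permitted; onsets may contain at most 2 consonants).
Each unlicensed consonant becomes the onset of a new syllable: /ʒ/ → /ʒi/, /p/ → /pi/.

mɛljɔʒipi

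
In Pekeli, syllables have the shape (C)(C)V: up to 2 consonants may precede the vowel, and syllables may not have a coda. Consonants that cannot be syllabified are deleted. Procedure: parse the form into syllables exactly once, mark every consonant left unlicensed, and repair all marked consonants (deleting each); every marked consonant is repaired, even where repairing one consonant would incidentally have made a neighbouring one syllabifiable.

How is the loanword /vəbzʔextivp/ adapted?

vəzʔexti

The consonants /b/, /v/, /p/ cannot be parsed into a legal (C)(C)V syllable (no codas are permitted; onsets may contain at most 2 consonants).
Deletion applies to /b/, /v/, /p/.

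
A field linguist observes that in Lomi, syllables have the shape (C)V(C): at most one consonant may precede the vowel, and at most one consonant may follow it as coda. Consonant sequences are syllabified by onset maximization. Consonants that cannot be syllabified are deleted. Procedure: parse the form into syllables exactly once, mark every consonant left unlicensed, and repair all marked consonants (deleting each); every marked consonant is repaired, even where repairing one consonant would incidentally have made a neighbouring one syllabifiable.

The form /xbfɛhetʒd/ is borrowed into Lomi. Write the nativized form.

fɛhet

Under (C)V(C), the unsyllabifiable consonants are /x/, /b/, /ʒ/, /d/ (at most one coda consonant is licensed; onsets are limited to one consonant).
Deletion applies to /x/, /b/, /ʒ/, /d/.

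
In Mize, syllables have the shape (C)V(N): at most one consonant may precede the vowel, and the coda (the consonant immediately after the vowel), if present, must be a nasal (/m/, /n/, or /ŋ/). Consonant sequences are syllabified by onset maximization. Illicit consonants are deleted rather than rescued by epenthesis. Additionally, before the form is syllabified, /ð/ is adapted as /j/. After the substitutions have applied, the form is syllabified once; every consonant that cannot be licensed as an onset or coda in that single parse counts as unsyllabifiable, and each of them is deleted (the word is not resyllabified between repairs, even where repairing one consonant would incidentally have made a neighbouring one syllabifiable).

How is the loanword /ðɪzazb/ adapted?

Substitution: /ð/ → /j/, giving /jɪzazb/.
Under (C)V(N), the unsyllabifiable consonants are /z/, /b/ (only a nasal (/m/, /n/, or /ŋ/) is licensed in coda position; onsets are limited to one consonant).
Each unlicensed consonant is deleted: /z/, /b/.

jɪza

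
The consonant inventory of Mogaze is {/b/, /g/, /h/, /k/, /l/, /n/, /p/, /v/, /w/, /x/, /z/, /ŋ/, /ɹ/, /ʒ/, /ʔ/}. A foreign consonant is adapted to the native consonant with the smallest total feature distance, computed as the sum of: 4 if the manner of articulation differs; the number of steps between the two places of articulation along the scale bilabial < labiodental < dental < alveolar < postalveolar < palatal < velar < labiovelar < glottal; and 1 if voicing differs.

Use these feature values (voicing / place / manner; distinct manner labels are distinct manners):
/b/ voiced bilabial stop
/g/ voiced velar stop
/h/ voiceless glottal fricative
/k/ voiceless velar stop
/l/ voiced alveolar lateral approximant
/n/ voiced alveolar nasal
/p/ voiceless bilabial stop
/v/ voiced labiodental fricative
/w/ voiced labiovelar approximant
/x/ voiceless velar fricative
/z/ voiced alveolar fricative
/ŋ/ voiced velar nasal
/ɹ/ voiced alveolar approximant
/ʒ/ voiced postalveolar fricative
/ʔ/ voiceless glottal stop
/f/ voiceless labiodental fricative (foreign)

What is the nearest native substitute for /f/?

v

/v/ is closest: same manner (fricative), place distance 0 (labiodental→labiodental), voicing differs (+1); total 1. Next closest is /z/ at distance 3.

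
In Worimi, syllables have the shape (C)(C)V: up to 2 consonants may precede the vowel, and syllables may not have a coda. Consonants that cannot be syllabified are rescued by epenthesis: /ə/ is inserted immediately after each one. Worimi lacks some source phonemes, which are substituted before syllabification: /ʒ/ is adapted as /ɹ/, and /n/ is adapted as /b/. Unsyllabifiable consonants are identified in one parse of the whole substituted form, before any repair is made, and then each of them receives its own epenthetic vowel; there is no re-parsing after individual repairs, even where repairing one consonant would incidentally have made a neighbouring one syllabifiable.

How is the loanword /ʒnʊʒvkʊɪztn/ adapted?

ɹbʊɹəvkʊɪzətəbə

Substitution: /ʒ/ → /ɹ/, /n/ → /b/, giving /ɹbʊɹvkʊɪztb/.
Under (C)(C)V, the unsyllabifiable consonants are /ɹ/, /z/, /t/, /b/ (no codas are permitted; onsets may contain at most 2 consonants).
Epenthesis after each stranded consonant: /ɹ/ → /ɹə/, /z/ → /zə/, /t/ → /tə/, /b/ → /bə/.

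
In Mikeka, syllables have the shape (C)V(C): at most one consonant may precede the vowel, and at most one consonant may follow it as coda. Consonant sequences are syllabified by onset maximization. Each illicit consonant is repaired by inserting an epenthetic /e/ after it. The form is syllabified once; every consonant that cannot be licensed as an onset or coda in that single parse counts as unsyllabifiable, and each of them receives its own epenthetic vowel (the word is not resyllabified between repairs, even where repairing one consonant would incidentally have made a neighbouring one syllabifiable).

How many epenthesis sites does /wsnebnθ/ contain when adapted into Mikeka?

4

The unsyllabifiable consonants are /w/, /s/, /n/, /θ/; each receives one epenthetic vowel.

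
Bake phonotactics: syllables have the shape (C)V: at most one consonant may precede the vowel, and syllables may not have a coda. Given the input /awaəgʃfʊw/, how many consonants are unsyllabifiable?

Syllabifying with onset maximization leaves /g/, /ʃ/, /w/ stranded (no codas are permitted; onsets are limited to one consonant).

3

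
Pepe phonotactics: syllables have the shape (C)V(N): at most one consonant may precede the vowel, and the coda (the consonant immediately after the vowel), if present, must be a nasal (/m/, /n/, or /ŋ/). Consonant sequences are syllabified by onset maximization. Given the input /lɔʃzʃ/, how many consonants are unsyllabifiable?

3

The consonants /ʃ/, /z/, /ʃ/ cannot be parsed into a legal (C)V(N) syllable (only a nasal (/m/, /n/, or /ŋ/) is licensed in coda position; onsets are limited to one consonant).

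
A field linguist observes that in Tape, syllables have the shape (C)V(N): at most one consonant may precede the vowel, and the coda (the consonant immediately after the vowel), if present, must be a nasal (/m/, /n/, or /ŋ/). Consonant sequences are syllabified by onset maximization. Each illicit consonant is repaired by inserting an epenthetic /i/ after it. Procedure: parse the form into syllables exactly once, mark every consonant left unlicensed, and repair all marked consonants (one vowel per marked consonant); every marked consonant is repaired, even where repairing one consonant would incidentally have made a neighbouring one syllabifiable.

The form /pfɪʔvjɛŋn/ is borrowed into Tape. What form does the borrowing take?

pifɪʔivijɛŋni

Syllabifying with onset maximization leaves /p/, /ʔ/, /v/, /n/ stranded (only a nasal (/m/, /n/, or /ŋ/) is licensed in coda position; onsets are limited to one consonant).
Epenthesis after each stranded consonant: /p/ → /pi/, /ʔ/ → /ʔi/, /v/ → /vi/, /n/ → /ni/.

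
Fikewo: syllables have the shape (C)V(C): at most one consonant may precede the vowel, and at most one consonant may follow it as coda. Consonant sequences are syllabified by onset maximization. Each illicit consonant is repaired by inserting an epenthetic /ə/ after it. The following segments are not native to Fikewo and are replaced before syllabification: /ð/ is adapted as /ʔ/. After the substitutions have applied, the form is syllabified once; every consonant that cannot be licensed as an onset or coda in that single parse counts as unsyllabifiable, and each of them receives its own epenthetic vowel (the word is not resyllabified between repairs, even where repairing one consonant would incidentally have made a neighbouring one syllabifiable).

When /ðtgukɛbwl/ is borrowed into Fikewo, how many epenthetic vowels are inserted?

4

After substitution the input is /ʔtgukɛbwl/.
The unsyllabifiable consonants are /ʔ/, /t/, /w/, /l/; each receives one epenthetic vowel.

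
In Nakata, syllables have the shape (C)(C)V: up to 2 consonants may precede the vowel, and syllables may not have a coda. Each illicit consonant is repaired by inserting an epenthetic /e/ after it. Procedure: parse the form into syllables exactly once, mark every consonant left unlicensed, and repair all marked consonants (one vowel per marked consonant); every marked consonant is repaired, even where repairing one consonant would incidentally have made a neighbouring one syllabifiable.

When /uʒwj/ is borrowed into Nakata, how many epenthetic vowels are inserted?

3

The unsyllabifiable consonants are /ʒ/, /w/, /j/; each receives one epenthetic vowel.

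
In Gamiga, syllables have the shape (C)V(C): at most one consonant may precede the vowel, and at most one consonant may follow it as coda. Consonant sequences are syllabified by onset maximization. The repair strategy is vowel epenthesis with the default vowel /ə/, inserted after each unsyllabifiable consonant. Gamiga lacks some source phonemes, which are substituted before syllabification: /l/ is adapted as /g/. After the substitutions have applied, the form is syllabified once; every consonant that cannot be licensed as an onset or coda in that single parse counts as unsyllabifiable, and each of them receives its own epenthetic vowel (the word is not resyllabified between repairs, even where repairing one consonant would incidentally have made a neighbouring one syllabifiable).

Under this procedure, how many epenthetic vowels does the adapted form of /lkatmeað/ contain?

After substitution the input is /gkatmeað/.
The unsyllabifiable consonants are /g/; each receives one epenthetic vowel.

1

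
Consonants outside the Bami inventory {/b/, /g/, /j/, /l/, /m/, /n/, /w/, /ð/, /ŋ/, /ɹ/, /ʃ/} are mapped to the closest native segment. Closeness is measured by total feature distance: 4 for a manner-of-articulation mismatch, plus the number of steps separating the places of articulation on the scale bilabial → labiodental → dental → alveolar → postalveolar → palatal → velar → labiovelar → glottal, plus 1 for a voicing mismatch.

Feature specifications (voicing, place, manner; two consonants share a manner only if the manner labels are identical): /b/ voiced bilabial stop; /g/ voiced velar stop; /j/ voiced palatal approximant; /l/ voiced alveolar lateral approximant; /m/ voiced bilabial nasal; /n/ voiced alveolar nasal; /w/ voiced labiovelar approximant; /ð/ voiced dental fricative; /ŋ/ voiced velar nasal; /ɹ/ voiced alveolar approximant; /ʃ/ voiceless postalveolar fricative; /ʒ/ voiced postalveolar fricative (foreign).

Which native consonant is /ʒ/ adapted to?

ʃ

/ʃ/ is closest: same manner (fricative), place distance 0 (postalveolar→postalveolar), voicing differs (+1); total 1. Next closest is /ð/ at distance 2.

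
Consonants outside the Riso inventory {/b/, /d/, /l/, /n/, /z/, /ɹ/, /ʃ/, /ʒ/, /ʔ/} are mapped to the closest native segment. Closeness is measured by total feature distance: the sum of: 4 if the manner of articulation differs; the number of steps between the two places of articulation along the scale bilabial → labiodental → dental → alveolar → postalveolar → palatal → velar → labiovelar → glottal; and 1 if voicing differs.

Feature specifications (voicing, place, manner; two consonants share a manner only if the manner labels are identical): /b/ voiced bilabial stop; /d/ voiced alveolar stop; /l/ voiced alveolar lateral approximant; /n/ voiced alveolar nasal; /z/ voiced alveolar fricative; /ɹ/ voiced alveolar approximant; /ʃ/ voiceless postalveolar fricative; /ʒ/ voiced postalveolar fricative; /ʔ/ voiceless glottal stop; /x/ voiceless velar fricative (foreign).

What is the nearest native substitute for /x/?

/ʃ/ is closest: same manner (fricative), place distance 2 (velar→postalveolar), same voicing; total 2. Next closest is /ʒ/ at distance 3.

ʃ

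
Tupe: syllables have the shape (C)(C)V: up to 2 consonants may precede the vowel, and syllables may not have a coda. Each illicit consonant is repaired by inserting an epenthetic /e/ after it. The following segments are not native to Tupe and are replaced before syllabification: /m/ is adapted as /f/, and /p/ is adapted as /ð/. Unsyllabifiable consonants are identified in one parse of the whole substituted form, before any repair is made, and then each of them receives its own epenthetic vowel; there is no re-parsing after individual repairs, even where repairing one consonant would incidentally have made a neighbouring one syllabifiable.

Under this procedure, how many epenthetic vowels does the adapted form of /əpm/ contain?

2

After substitution the input is /əðf/.
The unsyllabifiable consonants are /ð/, /f/; each receives one epenthetic vowel.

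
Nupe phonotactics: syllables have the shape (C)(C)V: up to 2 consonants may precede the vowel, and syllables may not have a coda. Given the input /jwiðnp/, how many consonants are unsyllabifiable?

3

The consonants /ð/, /n/, /p/ cannot be parsed into a legal (C)(C)V syllable (no codas are permitted; onsets may contain at most 2 consonants).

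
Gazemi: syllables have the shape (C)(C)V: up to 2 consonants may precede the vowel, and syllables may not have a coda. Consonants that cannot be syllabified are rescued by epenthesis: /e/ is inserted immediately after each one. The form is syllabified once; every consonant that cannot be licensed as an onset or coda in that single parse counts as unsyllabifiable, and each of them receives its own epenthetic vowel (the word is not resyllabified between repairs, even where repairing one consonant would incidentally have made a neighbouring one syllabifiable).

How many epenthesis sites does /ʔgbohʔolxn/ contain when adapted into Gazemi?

4

The unsyllabifiable consonants are /ʔ/, /l/, /x/, /n/; each receives one epenthetic vowel.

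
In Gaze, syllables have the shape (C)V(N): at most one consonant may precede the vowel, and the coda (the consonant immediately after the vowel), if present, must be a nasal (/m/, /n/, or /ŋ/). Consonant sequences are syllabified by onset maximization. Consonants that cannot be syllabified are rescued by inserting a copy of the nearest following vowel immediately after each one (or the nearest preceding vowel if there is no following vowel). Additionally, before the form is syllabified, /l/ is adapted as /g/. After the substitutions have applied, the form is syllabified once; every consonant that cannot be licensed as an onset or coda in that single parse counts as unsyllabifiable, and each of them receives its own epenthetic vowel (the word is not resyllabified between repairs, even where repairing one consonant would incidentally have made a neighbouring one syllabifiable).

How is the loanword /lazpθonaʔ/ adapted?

Substitution: /l/ → /g/, giving /gazpθonaʔ/.
Under (C)V(N), the unsyllabifiable consonants are /z/, /p/, /ʔ/ (only a nasal (/m/, /n/, or /ŋ/) is licensed in coda position; onsets are limited to one consonant).
Each unlicensed consonant becomes the onset of a new syllable: /z/ → /zo/, /p/ → /po/, /ʔ/ → /ʔa/.

gazopoθonaʔa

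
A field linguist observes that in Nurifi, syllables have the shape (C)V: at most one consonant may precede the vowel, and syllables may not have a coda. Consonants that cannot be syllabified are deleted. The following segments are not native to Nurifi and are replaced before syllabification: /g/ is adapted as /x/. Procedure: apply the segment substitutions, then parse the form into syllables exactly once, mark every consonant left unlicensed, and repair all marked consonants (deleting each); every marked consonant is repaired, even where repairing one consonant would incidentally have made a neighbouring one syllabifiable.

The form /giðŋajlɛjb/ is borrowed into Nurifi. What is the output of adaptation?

Substitution: /g/ → /x/, giving /xiðŋajlɛjb/.
Under (C)V, the unsyllabifiable consonants are /ð/, /j/, /j/, /b/ (no codas are permitted; onsets are limited to one consonant).
Deletion applies to /ð/, /j/, /j/, /b/.

xiŋalɛ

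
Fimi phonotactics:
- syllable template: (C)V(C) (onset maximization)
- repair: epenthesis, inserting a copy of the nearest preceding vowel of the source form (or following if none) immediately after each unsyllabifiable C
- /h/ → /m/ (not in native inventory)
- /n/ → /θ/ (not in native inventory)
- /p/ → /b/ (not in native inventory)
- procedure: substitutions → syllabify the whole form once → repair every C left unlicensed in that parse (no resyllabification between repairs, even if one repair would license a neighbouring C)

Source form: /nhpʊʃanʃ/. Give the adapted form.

Substitution: /n/ → /θ/, /h/ → /m/, /p/ → /b/, giving /θmbʊʃaθʃ/.
Under (C)V(C), the unsyllabifiable consonants are /θ/, /m/, /ʃ/ (at most one coda consonant is licensed; onsets are limited to one consonant).
Inserting the epenthetic vowel yields /θ/ → /θʊ/, /m/ → /mʊ/, /ʃ/ → /ʃa/.

θʊmʊbʊʃaθʃa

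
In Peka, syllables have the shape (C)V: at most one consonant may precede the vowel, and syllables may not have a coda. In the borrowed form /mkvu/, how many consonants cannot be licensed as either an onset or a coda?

Syllabifying with onset maximization leaves /m/, /k/ stranded (no codas are permitted; onsets are limited to one consonant).

2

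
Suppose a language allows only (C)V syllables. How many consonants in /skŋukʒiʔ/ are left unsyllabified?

4

Syllabifying with onset maximization leaves /s/, /k/, /k/, /ʔ/ stranded (no codas are permitted; onsets are limited to one consonant).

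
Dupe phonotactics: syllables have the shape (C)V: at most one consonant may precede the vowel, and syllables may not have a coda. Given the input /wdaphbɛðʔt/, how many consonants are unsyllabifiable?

6

The consonants /w/, /p/, /h/, /ð/, /ʔ/, /t/ cannot be parsed into a legal (C)V syllable (no codas are permitted; onsets are limited to one consonant).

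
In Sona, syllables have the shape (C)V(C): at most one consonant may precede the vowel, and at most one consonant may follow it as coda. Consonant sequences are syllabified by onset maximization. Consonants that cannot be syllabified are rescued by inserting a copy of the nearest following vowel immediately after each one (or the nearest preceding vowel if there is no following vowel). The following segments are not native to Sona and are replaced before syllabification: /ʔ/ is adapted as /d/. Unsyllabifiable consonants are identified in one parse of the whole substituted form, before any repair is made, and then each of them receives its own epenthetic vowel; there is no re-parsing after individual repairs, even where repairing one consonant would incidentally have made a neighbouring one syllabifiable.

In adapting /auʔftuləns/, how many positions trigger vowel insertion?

2

After substitution the input is /audftuləns/.
The unsyllabifiable consonants are /f/, /s/; each receives one epenthetic vowel.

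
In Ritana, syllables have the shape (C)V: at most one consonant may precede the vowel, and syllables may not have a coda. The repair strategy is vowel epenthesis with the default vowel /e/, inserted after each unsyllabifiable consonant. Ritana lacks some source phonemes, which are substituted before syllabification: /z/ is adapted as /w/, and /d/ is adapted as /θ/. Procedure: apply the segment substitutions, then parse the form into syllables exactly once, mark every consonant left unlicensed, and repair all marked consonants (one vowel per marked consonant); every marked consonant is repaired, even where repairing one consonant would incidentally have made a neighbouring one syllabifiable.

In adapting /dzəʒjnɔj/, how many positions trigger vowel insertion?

4

After substitution the input is /θwəʒjnɔj/.
The unsyllabifiable consonants are /θ/, /ʒ/, /j/, /j/; each receives one epenthetic vowel.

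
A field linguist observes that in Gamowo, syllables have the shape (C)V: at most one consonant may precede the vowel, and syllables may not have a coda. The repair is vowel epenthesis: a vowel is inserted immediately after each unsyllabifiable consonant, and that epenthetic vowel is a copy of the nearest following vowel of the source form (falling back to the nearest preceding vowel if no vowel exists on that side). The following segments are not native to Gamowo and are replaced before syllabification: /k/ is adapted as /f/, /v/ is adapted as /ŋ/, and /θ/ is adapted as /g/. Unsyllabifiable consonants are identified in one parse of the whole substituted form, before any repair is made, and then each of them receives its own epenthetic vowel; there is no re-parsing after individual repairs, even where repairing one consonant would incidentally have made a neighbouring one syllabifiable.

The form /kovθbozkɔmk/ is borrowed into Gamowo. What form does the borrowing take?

foŋogobozɔfɔmɔfɔ

Substitution: /k/ → /f/, /v/ → /ŋ/, /θ/ → /g/, giving /foŋgbozfɔmf/.
Syllabifying with onset maximization leaves /ŋ/, /g/, /z/, /m/, /f/ stranded (no codas are permitted; onsets are limited to one consonant).
Each unlicensed consonant becomes the onset of a new syllable: /ŋ/ → /ŋo/, /g/ → /go/, /z/ → /zɔ/, /m/ → /mɔ/, /f/ → /fɔ/.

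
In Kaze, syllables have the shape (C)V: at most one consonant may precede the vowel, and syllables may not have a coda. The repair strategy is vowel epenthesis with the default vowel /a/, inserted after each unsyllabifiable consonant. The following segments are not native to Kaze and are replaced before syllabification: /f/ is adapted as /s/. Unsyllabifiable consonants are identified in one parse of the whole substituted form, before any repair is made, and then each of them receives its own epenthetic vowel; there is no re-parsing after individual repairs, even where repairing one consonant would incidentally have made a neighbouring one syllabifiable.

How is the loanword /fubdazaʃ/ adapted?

Substitution: /f/ → /s/, giving /subdazaʃ/.
Syllabifying with onset maximization leaves /b/, /ʃ/ stranded (no codas are permitted; onsets are limited to one consonant).
Each unlicensed consonant becomes the onset of a new syllable: /b/ → /ba/, /ʃ/ → /ʃa/.

subadazaʃa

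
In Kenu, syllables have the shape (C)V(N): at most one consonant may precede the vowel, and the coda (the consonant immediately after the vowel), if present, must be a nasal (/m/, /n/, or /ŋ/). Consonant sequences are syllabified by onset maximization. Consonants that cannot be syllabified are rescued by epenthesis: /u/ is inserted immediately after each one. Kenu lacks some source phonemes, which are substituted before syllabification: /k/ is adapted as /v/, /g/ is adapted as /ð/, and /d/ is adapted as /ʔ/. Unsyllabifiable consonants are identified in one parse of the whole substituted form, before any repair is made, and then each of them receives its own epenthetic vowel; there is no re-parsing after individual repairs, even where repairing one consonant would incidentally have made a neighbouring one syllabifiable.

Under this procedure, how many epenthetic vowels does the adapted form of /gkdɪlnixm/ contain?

After substitution the input is /ðvʔɪlnixm/.
The unsyllabifiable consonants are /ð/, /v/, /l/, /x/, /m/; each receives one epenthetic vowel.

5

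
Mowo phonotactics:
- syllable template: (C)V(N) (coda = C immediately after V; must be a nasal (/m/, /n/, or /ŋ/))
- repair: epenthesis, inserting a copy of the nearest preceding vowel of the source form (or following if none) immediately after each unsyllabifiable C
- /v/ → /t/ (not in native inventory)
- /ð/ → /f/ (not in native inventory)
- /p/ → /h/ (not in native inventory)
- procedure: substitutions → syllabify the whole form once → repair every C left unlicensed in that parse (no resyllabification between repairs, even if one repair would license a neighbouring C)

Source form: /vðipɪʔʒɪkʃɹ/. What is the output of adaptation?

tifihɪʔɪʒɪkɪʃɪɹɪ

Substitution: /v/ → /t/, /ð/ → /f/, /p/ → /h/, giving /tfihɪʔʒɪkʃɹ/.
Under (C)V(N), the unsyllabifiable consonants are /t/, /ʔ/, /k/, /ʃ/, /ɹ/ (only a nasal (/m/, /n/, or /ŋ/) is licensed in coda position; onsets are limited to one consonant).
Inserting the epenthetic vowel yields /t/ → /ti/, /ʔ/ → /ʔɪ/, /k/ → /kɪ/, /ʃ/ → /ʃɪ/, /ɹ/ → /ɹɪ/.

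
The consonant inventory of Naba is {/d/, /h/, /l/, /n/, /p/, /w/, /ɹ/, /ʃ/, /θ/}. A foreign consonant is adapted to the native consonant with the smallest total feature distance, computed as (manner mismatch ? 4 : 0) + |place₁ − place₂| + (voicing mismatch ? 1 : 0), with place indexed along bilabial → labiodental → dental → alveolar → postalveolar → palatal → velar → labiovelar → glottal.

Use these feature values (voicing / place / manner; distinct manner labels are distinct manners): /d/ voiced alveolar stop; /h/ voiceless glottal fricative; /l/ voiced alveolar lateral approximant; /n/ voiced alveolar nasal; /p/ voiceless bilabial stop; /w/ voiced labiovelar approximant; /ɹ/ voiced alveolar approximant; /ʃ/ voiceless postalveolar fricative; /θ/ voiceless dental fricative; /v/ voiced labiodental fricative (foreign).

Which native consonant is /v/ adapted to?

θ

/θ/ is closest: same manner (fricative), place distance 1 (labiodental→dental), voicing differs (+1); total 2. Next closest is /ʃ/ at distance 4.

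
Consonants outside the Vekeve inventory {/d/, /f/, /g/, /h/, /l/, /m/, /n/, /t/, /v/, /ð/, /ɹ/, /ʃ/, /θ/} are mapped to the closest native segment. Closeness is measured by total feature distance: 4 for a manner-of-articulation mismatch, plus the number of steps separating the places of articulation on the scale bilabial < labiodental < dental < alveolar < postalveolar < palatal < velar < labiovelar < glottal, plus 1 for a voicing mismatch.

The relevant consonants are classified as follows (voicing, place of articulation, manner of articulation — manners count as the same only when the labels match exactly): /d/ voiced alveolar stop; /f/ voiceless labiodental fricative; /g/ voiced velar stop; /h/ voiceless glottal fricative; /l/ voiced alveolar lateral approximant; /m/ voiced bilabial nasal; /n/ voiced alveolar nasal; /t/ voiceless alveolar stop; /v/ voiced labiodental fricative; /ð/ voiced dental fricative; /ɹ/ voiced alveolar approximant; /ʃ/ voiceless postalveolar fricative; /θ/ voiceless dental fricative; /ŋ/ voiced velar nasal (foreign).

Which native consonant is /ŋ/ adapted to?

/n/ is closest: same manner (nasal), place distance 3 (velar→alveolar), same voicing; total 3. Next closest is /g/ at distance 4.

n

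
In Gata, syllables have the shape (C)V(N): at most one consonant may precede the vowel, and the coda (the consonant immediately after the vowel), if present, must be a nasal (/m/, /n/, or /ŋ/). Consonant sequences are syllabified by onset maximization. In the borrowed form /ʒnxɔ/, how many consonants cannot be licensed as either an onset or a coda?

Under (C)V(N), the unsyllabifiable consonants are /ʒ/, /n/ (only a nasal (/m/, /n/, or /ŋ/) is licensed in coda position; onsets are limited to one consonant).

2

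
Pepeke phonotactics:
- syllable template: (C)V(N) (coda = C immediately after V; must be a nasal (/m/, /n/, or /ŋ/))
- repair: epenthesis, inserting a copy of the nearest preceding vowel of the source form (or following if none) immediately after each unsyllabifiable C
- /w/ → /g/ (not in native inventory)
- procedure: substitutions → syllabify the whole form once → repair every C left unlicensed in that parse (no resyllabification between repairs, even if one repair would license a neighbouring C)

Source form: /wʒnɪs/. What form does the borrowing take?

Substitution: /w/ → /g/, giving /gʒnɪs/.
Under (C)V(N), the unsyllabifiable consonants are /g/, /ʒ/, /s/ (only a nasal (/m/, /n/, or /ŋ/) is licensed in coda position; onsets are limited to one consonant).
Each unlicensed consonant becomes the onset of a new syllable: /g/ → /gɪ/, /ʒ/ → /ʒɪ/, /s/ → /sɪ/.

gɪʒɪnɪsɪ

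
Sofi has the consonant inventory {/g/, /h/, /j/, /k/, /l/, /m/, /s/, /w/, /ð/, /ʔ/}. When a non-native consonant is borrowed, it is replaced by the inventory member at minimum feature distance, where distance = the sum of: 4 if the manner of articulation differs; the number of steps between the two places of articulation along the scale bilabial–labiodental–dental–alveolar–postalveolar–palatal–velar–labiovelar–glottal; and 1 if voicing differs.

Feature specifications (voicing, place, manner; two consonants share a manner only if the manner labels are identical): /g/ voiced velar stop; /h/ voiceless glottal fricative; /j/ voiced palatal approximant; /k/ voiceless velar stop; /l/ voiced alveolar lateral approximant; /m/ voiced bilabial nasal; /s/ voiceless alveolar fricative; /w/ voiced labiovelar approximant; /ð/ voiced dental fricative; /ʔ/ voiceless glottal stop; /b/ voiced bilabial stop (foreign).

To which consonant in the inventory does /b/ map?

m

/m/ is closest: manner differs (stop→nasal, +4), place distance 0 (bilabial→bilabial), same voicing; total 4. Next closest is /g/ at distance 6.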